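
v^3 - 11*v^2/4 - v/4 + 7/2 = (v - 2)*(v - 7/4)*(v + 1)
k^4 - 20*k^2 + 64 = (k - 4)*(k - 2)*(k + 2)*(k + 4)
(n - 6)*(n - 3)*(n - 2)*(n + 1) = n^4 - 10*n^3 + 25*n^2 - 36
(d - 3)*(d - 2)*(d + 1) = d^3 - 4*d^2 + d + 6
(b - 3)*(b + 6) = b^2 + 3*b - 18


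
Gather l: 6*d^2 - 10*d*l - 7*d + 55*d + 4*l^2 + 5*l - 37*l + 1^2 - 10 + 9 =6*d^2 + 48*d + 4*l^2 + l*(-10*d - 32)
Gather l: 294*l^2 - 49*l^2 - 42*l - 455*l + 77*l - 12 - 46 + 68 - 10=245*l^2 - 420*l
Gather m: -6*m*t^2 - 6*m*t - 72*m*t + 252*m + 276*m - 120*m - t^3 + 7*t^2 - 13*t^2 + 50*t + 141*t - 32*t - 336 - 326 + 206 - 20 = m*(-6*t^2 - 78*t + 408) - t^3 - 6*t^2 + 159*t - 476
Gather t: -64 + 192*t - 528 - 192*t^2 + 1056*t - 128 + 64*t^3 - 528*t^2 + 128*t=64*t^3 - 720*t^2 + 1376*t - 720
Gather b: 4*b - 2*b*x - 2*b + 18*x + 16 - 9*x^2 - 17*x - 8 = b*(2 - 2*x) - 9*x^2 + x + 8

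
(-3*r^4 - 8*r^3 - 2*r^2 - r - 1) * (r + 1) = -3*r^5 - 11*r^4 - 10*r^3 - 3*r^2 - 2*r - 1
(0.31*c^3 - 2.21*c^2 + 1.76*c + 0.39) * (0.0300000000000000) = 0.0093*c^3 - 0.0663*c^2 + 0.0528*c + 0.0117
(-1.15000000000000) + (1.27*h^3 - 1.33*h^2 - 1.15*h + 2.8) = 1.27*h^3 - 1.33*h^2 - 1.15*h + 1.65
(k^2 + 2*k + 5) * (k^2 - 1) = k^4 + 2*k^3 + 4*k^2 - 2*k - 5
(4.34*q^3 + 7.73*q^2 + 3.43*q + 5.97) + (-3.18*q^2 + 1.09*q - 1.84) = 4.34*q^3 + 4.55*q^2 + 4.52*q + 4.13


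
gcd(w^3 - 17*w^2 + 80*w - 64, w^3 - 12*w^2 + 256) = w^2 - 16*w + 64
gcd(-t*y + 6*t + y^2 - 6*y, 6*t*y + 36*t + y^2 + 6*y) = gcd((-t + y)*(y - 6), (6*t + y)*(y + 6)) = 1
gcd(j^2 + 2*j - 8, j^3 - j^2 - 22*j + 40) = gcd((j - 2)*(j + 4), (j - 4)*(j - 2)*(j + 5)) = j - 2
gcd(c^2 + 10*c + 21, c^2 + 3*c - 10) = 1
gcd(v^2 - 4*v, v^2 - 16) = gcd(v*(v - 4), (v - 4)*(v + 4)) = v - 4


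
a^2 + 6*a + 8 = (a + 2)*(a + 4)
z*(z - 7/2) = z^2 - 7*z/2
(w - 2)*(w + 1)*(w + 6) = w^3 + 5*w^2 - 8*w - 12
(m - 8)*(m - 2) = m^2 - 10*m + 16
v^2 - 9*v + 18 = (v - 6)*(v - 3)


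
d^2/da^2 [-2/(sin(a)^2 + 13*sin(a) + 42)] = 2*(4*sin(a)^4 + 39*sin(a)^3 - 5*sin(a)^2 - 624*sin(a) - 254)/(sin(a)^2 + 13*sin(a) + 42)^3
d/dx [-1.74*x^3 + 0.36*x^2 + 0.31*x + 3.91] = -5.22*x^2 + 0.72*x + 0.31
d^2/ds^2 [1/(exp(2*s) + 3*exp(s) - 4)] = (2*(2*exp(s) + 3)^2*exp(s) - (4*exp(s) + 3)*(exp(2*s) + 3*exp(s) - 4))*exp(s)/(exp(2*s) + 3*exp(s) - 4)^3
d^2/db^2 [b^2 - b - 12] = 2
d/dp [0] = 0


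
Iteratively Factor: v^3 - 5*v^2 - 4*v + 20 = (v - 2)*(v^2 - 3*v - 10) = (v - 2)*(v + 2)*(v - 5)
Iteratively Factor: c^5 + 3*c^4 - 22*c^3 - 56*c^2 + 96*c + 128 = (c + 1)*(c^4 + 2*c^3 - 24*c^2 - 32*c + 128) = (c + 1)*(c + 4)*(c^3 - 2*c^2 - 16*c + 32) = (c + 1)*(c + 4)^2*(c^2 - 6*c + 8) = (c - 4)*(c + 1)*(c + 4)^2*(c - 2)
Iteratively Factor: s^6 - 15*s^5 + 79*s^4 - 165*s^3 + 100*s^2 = (s - 1)*(s^5 - 14*s^4 + 65*s^3 - 100*s^2) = (s - 4)*(s - 1)*(s^4 - 10*s^3 + 25*s^2) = s*(s - 4)*(s - 1)*(s^3 - 10*s^2 + 25*s) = s*(s - 5)*(s - 4)*(s - 1)*(s^2 - 5*s) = s*(s - 5)^2*(s - 4)*(s - 1)*(s)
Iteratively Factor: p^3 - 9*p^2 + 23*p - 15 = (p - 5)*(p^2 - 4*p + 3) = (p - 5)*(p - 1)*(p - 3)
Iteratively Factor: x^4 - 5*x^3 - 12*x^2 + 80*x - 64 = (x + 4)*(x^3 - 9*x^2 + 24*x - 16) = (x - 1)*(x + 4)*(x^2 - 8*x + 16) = (x - 4)*(x - 1)*(x + 4)*(x - 4)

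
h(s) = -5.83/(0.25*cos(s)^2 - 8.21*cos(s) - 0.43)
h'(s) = -5.83*(0.5*sin(s)*cos(s) - 8.21*sin(s))/(0.25*cos(s)^2 - 8.21*cos(s) - 0.43)^2 = (47.8643 - 2.915*cos(s))*sin(s)/(-0.25*cos(s)^2 + 8.21*cos(s) + 0.43)^2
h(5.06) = 1.82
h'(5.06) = -4.31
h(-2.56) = -0.88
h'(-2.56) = -0.63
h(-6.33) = 0.70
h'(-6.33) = -0.03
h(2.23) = -1.24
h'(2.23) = 1.78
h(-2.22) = -1.26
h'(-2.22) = -1.85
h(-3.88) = -1.01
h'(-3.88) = 1.01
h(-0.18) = 0.71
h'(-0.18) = -0.12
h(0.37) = 0.74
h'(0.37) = 0.26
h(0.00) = 0.69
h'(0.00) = 0.00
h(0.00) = 0.69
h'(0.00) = 0.00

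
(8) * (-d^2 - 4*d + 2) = -8*d^2 - 32*d + 16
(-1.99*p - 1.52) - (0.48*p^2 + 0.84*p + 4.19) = -0.48*p^2 - 2.83*p - 5.71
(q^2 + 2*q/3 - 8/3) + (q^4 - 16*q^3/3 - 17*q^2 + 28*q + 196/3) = q^4 - 16*q^3/3 - 16*q^2 + 86*q/3 + 188/3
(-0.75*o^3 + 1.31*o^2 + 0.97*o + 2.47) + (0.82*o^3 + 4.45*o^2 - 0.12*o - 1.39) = 0.07*o^3 + 5.76*o^2 + 0.85*o + 1.08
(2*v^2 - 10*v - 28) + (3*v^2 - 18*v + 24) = 5*v^2 - 28*v - 4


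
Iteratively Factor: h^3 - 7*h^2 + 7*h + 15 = (h - 5)*(h^2 - 2*h - 3) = (h - 5)*(h - 3)*(h + 1)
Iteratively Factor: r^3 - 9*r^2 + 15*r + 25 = (r + 1)*(r^2 - 10*r + 25) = (r - 5)*(r + 1)*(r - 5)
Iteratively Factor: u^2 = (u)*(u)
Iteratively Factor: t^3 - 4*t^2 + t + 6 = (t - 2)*(t^2 - 2*t - 3) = (t - 2)*(t + 1)*(t - 3)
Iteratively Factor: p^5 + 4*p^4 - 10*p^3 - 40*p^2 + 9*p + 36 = (p - 3)*(p^4 + 7*p^3 + 11*p^2 - 7*p - 12) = (p - 3)*(p + 3)*(p^3 + 4*p^2 - p - 4) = (p - 3)*(p - 1)*(p + 3)*(p^2 + 5*p + 4) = (p - 3)*(p - 1)*(p + 3)*(p + 4)*(p + 1)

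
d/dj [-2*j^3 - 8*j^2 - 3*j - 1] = -6*j^2 - 16*j - 3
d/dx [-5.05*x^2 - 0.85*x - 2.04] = -10.1*x - 0.85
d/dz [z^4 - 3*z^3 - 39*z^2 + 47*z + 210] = 4*z^3 - 9*z^2 - 78*z + 47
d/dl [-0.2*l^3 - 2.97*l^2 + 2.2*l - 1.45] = -0.6*l^2 - 5.94*l + 2.2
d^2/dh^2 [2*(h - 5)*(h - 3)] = 4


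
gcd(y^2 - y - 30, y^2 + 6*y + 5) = y + 5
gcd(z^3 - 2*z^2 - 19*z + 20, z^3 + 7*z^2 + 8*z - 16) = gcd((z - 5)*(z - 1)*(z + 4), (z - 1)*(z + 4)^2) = z^2 + 3*z - 4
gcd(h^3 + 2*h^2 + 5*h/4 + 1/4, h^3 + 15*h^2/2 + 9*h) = 1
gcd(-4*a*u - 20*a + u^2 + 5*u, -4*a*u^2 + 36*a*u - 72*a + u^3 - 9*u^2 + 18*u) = -4*a + u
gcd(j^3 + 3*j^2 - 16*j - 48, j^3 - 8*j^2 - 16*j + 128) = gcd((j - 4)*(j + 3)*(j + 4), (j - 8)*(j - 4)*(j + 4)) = j^2 - 16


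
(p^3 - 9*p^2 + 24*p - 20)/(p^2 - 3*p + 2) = (p^2 - 7*p + 10)/(p - 1)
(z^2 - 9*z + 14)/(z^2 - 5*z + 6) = (z - 7)/(z - 3)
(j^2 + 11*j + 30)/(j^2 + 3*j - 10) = (j + 6)/(j - 2)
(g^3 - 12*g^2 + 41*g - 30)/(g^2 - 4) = (g^3 - 12*g^2 + 41*g - 30)/(g^2 - 4)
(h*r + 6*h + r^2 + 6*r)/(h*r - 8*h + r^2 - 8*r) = (r + 6)/(r - 8)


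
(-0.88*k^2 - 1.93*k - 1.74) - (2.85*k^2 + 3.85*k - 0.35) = -3.73*k^2 - 5.78*k - 1.39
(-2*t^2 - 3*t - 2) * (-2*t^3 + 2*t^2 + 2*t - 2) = 4*t^5 + 2*t^4 - 6*t^3 - 6*t^2 + 2*t + 4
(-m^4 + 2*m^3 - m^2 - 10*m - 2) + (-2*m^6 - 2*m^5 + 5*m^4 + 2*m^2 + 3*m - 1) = -2*m^6 - 2*m^5 + 4*m^4 + 2*m^3 + m^2 - 7*m - 3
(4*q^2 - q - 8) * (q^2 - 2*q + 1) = 4*q^4 - 9*q^3 - 2*q^2 + 15*q - 8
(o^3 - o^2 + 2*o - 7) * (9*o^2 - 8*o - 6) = 9*o^5 - 17*o^4 + 20*o^3 - 73*o^2 + 44*o + 42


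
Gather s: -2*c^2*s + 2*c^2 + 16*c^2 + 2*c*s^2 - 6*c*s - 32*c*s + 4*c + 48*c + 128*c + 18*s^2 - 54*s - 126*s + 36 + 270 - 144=18*c^2 + 180*c + s^2*(2*c + 18) + s*(-2*c^2 - 38*c - 180) + 162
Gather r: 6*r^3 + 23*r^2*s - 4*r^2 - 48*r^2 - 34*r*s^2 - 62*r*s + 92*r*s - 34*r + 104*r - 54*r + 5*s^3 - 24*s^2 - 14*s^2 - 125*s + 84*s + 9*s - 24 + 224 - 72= 6*r^3 + r^2*(23*s - 52) + r*(-34*s^2 + 30*s + 16) + 5*s^3 - 38*s^2 - 32*s + 128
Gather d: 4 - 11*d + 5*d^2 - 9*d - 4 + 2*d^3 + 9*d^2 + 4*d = 2*d^3 + 14*d^2 - 16*d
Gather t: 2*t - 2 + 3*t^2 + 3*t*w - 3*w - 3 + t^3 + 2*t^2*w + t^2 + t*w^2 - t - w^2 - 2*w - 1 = t^3 + t^2*(2*w + 4) + t*(w^2 + 3*w + 1) - w^2 - 5*w - 6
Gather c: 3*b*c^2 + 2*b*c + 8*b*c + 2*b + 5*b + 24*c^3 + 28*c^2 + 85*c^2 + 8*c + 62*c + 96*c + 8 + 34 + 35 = 7*b + 24*c^3 + c^2*(3*b + 113) + c*(10*b + 166) + 77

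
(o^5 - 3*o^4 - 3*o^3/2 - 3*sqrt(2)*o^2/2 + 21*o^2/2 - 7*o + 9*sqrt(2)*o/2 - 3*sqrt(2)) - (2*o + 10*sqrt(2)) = o^5 - 3*o^4 - 3*o^3/2 - 3*sqrt(2)*o^2/2 + 21*o^2/2 - 9*o + 9*sqrt(2)*o/2 - 13*sqrt(2)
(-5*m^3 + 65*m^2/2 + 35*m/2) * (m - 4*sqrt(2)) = -5*m^4 + 20*sqrt(2)*m^3 + 65*m^3/2 - 130*sqrt(2)*m^2 + 35*m^2/2 - 70*sqrt(2)*m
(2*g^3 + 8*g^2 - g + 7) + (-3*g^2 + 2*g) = 2*g^3 + 5*g^2 + g + 7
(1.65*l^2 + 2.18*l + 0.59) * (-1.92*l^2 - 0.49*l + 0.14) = -3.168*l^4 - 4.9941*l^3 - 1.97*l^2 + 0.0161000000000001*l + 0.0826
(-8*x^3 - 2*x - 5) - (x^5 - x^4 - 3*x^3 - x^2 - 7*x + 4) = -x^5 + x^4 - 5*x^3 + x^2 + 5*x - 9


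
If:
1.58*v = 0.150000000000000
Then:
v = 0.09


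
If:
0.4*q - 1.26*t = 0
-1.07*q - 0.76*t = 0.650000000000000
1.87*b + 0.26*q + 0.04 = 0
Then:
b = 0.05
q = -0.50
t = -0.16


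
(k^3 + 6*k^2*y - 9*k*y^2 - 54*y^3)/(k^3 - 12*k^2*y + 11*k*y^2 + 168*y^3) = (k^2 + 3*k*y - 18*y^2)/(k^2 - 15*k*y + 56*y^2)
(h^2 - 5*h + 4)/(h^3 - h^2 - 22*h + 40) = (h - 1)/(h^2 + 3*h - 10)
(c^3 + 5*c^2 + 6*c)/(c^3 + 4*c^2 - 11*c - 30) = c*(c + 3)/(c^2 + 2*c - 15)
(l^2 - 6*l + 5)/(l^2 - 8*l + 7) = (l - 5)/(l - 7)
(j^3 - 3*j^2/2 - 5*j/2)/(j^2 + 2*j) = (2*j^2 - 3*j - 5)/(2*(j + 2))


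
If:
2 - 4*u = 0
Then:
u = 1/2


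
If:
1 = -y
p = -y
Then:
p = 1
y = -1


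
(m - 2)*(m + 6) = m^2 + 4*m - 12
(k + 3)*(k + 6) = k^2 + 9*k + 18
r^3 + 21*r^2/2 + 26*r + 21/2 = (r + 1/2)*(r + 3)*(r + 7)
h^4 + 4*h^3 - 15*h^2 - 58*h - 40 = (h - 4)*(h + 1)*(h + 2)*(h + 5)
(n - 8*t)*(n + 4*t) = n^2 - 4*n*t - 32*t^2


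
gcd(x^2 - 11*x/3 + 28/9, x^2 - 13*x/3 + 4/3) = 1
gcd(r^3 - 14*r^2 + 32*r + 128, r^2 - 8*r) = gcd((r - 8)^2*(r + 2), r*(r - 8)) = r - 8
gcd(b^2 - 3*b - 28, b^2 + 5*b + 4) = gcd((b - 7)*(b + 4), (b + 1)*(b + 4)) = b + 4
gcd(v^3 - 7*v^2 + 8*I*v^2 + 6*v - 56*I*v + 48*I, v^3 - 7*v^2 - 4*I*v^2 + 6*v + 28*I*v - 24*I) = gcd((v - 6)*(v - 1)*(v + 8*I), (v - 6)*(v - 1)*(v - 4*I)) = v^2 - 7*v + 6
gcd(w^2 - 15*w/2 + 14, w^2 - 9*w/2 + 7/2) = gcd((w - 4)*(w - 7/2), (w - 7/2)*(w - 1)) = w - 7/2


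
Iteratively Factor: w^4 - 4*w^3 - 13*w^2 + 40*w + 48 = (w - 4)*(w^3 - 13*w - 12) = (w - 4)*(w + 1)*(w^2 - w - 12) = (w - 4)^2*(w + 1)*(w + 3)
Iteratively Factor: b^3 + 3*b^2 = (b)*(b^2 + 3*b) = b^2*(b + 3)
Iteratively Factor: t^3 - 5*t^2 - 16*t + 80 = (t + 4)*(t^2 - 9*t + 20) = (t - 4)*(t + 4)*(t - 5)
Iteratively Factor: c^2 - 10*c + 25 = (c - 5)*(c - 5)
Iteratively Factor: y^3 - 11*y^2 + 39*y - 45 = (y - 3)*(y^2 - 8*y + 15) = (y - 5)*(y - 3)*(y - 3)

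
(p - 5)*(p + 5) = p^2 - 25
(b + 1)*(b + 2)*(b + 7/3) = b^3 + 16*b^2/3 + 9*b + 14/3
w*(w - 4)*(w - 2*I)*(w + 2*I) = w^4 - 4*w^3 + 4*w^2 - 16*w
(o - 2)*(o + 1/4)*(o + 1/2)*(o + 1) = o^4 - o^3/4 - 21*o^2/8 - 13*o/8 - 1/4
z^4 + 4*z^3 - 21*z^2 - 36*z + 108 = (z - 3)*(z - 2)*(z + 3)*(z + 6)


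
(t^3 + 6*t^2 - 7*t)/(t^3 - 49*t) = (t - 1)/(t - 7)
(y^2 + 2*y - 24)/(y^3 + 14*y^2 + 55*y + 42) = (y - 4)/(y^2 + 8*y + 7)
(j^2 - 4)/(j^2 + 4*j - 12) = (j + 2)/(j + 6)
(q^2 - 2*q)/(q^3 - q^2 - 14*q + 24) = q/(q^2 + q - 12)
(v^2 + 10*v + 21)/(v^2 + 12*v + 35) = (v + 3)/(v + 5)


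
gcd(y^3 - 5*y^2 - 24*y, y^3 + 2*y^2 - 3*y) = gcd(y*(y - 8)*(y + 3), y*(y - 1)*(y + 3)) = y^2 + 3*y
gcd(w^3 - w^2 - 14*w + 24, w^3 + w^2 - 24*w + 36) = w^2 - 5*w + 6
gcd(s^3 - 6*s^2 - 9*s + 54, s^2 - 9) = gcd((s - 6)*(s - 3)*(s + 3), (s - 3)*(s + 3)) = s^2 - 9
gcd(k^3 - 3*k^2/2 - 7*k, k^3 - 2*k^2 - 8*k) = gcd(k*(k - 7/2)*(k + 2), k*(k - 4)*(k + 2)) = k^2 + 2*k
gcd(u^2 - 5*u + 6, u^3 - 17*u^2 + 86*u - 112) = u - 2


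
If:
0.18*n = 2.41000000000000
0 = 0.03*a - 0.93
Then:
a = 31.00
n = 13.39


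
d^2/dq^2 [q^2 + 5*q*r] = 2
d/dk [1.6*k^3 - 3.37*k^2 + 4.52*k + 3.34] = 4.8*k^2 - 6.74*k + 4.52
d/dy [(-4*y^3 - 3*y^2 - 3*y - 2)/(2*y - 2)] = (-8*y^3 + 9*y^2 + 6*y + 5)/(2*(y^2 - 2*y + 1))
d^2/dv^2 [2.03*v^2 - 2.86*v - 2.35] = 4.06000000000000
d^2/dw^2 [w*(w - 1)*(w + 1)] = 6*w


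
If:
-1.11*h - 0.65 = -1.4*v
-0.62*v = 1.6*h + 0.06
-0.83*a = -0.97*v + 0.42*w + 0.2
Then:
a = 0.147530083451078 - 0.506024096385542*w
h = -0.17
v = 0.33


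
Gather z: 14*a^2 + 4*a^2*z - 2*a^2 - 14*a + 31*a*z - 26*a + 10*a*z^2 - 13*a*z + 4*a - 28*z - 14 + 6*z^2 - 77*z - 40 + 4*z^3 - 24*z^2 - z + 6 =12*a^2 - 36*a + 4*z^3 + z^2*(10*a - 18) + z*(4*a^2 + 18*a - 106) - 48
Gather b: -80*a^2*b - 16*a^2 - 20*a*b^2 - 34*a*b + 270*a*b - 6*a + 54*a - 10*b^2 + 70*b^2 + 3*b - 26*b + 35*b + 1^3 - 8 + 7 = -16*a^2 + 48*a + b^2*(60 - 20*a) + b*(-80*a^2 + 236*a + 12)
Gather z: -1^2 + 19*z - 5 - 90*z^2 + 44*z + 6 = -90*z^2 + 63*z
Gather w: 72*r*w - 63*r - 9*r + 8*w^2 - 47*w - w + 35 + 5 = -72*r + 8*w^2 + w*(72*r - 48) + 40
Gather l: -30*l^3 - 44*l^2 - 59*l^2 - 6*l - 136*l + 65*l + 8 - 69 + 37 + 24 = -30*l^3 - 103*l^2 - 77*l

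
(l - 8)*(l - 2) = l^2 - 10*l + 16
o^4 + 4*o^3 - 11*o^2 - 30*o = o*(o - 3)*(o + 2)*(o + 5)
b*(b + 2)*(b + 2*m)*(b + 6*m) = b^4 + 8*b^3*m + 2*b^3 + 12*b^2*m^2 + 16*b^2*m + 24*b*m^2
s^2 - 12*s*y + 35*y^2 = (s - 7*y)*(s - 5*y)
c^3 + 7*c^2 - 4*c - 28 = (c - 2)*(c + 2)*(c + 7)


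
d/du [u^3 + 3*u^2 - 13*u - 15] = 3*u^2 + 6*u - 13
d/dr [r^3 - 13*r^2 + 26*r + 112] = 3*r^2 - 26*r + 26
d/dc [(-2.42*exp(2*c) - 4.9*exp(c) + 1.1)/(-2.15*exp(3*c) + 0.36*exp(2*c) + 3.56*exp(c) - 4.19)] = (-5.203*exp(4*c) - 21.07*exp(3*c) + 0.2438*exp(2*c) + 19.4876*exp(c) + 16.615)*exp(c)/(4.6225*exp(6*c) - 1.548*exp(5*c) - 15.1784*exp(4*c) + 20.5802*exp(3*c) + 9.6568*exp(2*c) - 29.8328*exp(c) + 17.5561)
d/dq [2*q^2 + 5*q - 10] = 4*q + 5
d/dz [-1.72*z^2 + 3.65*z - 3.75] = 3.65 - 3.44*z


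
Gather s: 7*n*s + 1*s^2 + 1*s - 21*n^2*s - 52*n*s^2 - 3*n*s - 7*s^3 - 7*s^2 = -7*s^3 + s^2*(-52*n - 6) + s*(-21*n^2 + 4*n + 1)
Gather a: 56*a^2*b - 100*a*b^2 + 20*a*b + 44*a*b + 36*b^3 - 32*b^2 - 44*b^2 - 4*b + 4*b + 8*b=56*a^2*b + a*(-100*b^2 + 64*b) + 36*b^3 - 76*b^2 + 8*b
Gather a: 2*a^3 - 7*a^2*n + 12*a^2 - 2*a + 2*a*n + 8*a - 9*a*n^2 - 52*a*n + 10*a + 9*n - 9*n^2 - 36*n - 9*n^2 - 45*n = 2*a^3 + a^2*(12 - 7*n) + a*(-9*n^2 - 50*n + 16) - 18*n^2 - 72*n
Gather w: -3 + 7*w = 7*w - 3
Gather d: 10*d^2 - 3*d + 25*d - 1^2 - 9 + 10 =10*d^2 + 22*d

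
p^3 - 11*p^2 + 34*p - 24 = (p - 6)*(p - 4)*(p - 1)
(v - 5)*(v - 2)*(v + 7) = v^3 - 39*v + 70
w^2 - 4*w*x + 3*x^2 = (w - 3*x)*(w - x)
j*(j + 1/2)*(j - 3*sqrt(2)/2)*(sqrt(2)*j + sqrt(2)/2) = sqrt(2)*j^4 - 3*j^3 + sqrt(2)*j^3 - 3*j^2 + sqrt(2)*j^2/4 - 3*j/4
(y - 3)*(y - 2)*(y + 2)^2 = y^4 - y^3 - 10*y^2 + 4*y + 24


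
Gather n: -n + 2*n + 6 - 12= n - 6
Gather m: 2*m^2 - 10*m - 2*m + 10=2*m^2 - 12*m + 10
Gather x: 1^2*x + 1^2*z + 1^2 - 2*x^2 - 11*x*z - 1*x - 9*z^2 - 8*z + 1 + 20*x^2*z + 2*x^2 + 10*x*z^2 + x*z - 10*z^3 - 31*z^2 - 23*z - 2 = 20*x^2*z + x*(10*z^2 - 10*z) - 10*z^3 - 40*z^2 - 30*z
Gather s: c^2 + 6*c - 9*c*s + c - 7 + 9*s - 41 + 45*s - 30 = c^2 + 7*c + s*(54 - 9*c) - 78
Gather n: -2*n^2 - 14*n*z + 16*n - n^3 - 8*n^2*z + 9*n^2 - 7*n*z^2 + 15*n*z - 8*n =-n^3 + n^2*(7 - 8*z) + n*(-7*z^2 + z + 8)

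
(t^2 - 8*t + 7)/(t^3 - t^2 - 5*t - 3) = (-t^2 + 8*t - 7)/(-t^3 + t^2 + 5*t + 3)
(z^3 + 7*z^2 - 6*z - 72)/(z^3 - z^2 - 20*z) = (z^2 + 3*z - 18)/(z*(z - 5))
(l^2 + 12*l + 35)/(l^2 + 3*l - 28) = (l + 5)/(l - 4)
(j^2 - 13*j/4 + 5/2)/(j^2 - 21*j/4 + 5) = (j - 2)/(j - 4)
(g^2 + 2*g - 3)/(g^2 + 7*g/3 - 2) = 3*(g - 1)/(3*g - 2)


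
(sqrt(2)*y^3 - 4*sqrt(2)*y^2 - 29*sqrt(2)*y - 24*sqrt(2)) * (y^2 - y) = sqrt(2)*y^5 - 5*sqrt(2)*y^4 - 25*sqrt(2)*y^3 + 5*sqrt(2)*y^2 + 24*sqrt(2)*y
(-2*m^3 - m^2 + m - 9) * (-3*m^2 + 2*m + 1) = 6*m^5 - m^4 - 7*m^3 + 28*m^2 - 17*m - 9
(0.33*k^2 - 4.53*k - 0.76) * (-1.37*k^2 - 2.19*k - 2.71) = -0.4521*k^4 + 5.4834*k^3 + 10.0676*k^2 + 13.9407*k + 2.0596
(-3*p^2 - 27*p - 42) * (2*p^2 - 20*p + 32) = -6*p^4 + 6*p^3 + 360*p^2 - 24*p - 1344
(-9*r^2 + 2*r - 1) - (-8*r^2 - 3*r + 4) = -r^2 + 5*r - 5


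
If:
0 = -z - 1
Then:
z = -1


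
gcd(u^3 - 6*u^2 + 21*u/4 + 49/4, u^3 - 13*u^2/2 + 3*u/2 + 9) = u + 1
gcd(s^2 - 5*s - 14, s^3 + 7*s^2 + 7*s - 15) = 1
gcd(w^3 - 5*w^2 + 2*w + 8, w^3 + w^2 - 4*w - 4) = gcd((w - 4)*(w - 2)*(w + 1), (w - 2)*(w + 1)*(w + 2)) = w^2 - w - 2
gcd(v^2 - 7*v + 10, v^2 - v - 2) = v - 2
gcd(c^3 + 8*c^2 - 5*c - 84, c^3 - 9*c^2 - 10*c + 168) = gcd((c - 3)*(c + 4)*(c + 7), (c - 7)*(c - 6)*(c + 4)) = c + 4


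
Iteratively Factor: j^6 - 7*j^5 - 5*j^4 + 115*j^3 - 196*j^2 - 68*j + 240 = (j - 2)*(j^5 - 5*j^4 - 15*j^3 + 85*j^2 - 26*j - 120) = (j - 2)^2*(j^4 - 3*j^3 - 21*j^2 + 43*j + 60) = (j - 3)*(j - 2)^2*(j^3 - 21*j - 20) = (j - 5)*(j - 3)*(j - 2)^2*(j^2 + 5*j + 4) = (j - 5)*(j - 3)*(j - 2)^2*(j + 1)*(j + 4)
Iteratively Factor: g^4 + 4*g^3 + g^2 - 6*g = (g - 1)*(g^3 + 5*g^2 + 6*g) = (g - 1)*(g + 2)*(g^2 + 3*g) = g*(g - 1)*(g + 2)*(g + 3)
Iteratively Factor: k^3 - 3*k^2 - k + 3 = (k - 3)*(k^2 - 1) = (k - 3)*(k + 1)*(k - 1)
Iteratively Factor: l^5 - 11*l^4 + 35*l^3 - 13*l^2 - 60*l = (l)*(l^4 - 11*l^3 + 35*l^2 - 13*l - 60) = l*(l - 5)*(l^3 - 6*l^2 + 5*l + 12) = l*(l - 5)*(l + 1)*(l^2 - 7*l + 12) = l*(l - 5)*(l - 4)*(l + 1)*(l - 3)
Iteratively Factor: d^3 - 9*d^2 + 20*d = (d)*(d^2 - 9*d + 20) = d*(d - 4)*(d - 5)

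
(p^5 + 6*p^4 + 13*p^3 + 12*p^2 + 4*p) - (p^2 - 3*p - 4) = p^5 + 6*p^4 + 13*p^3 + 11*p^2 + 7*p + 4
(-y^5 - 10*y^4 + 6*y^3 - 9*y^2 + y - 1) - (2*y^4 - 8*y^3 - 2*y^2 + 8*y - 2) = -y^5 - 12*y^4 + 14*y^3 - 7*y^2 - 7*y + 1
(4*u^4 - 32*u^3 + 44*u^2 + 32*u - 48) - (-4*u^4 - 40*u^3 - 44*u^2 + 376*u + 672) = 8*u^4 + 8*u^3 + 88*u^2 - 344*u - 720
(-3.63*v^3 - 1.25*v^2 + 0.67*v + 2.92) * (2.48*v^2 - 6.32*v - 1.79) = -9.0024*v^5 + 19.8416*v^4 + 16.0593*v^3 + 5.2447*v^2 - 19.6537*v - 5.2268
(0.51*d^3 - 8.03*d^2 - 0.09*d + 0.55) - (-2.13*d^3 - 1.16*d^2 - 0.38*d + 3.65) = 2.64*d^3 - 6.87*d^2 + 0.29*d - 3.1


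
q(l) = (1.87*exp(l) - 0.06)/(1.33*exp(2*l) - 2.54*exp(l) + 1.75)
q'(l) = (1.87*exp(l) - 0.06)*(-2.66*exp(2*l) + 2.54*exp(l))/(1.33*exp(2*l) - 2.54*exp(l) + 1.75)^2 + 1.87*exp(l)/(1.33*exp(2*l) - 2.54*exp(l) + 1.75)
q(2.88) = 0.09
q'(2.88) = -0.10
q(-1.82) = 0.18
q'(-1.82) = 0.26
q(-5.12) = -0.03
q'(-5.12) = 0.01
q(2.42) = 0.15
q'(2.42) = -0.17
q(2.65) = 0.11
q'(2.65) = -0.13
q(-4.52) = -0.02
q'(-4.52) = 0.01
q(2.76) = 0.10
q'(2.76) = -0.11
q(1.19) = 0.78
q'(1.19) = -1.26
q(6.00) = 0.00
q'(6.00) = 0.00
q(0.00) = 3.35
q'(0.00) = 2.72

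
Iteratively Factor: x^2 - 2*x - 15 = (x + 3)*(x - 5)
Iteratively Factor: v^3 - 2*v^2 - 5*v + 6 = (v + 2)*(v^2 - 4*v + 3) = (v - 1)*(v + 2)*(v - 3)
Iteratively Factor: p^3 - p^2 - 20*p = (p + 4)*(p^2 - 5*p) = p*(p + 4)*(p - 5)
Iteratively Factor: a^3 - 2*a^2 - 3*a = (a)*(a^2 - 2*a - 3) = a*(a + 1)*(a - 3)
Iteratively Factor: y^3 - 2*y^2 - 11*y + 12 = (y - 4)*(y^2 + 2*y - 3) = (y - 4)*(y - 1)*(y + 3)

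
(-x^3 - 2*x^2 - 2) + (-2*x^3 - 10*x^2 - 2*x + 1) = -3*x^3 - 12*x^2 - 2*x - 1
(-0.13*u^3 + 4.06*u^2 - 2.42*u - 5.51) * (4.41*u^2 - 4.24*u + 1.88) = -0.5733*u^5 + 18.4558*u^4 - 28.131*u^3 - 6.4055*u^2 + 18.8128*u - 10.3588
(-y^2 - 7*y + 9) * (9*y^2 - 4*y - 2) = -9*y^4 - 59*y^3 + 111*y^2 - 22*y - 18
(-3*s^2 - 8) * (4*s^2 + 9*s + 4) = -12*s^4 - 27*s^3 - 44*s^2 - 72*s - 32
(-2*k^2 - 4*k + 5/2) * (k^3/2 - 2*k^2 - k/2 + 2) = -k^5 + 2*k^4 + 41*k^3/4 - 7*k^2 - 37*k/4 + 5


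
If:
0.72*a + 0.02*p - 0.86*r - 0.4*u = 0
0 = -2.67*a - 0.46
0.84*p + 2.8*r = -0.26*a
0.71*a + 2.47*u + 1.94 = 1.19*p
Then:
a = -0.17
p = -1.84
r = 0.57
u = -1.62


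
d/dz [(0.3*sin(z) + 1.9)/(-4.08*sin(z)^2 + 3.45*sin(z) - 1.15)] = (1.224*sin(z)^2 + 15.504*sin(z) - 6.9)*cos(z)/(16.6464*sin(z)^4 - 28.152*sin(z)^3 + 21.2865*sin(z)^2 - 7.935*sin(z) + 1.3225)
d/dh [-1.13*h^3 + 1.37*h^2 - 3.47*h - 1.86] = -3.39*h^2 + 2.74*h - 3.47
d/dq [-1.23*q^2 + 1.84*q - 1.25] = 1.84 - 2.46*q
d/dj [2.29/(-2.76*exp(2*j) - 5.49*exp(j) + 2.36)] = (12.6408*exp(j) + 12.5721)*exp(j)/(2.76*exp(2*j) + 5.49*exp(j) - 2.36)^2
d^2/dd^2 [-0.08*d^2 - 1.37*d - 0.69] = -0.160000000000000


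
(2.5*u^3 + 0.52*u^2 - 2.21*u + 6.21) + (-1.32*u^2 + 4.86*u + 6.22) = 2.5*u^3 - 0.8*u^2 + 2.65*u + 12.43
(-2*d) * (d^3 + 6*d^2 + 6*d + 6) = -2*d^4 - 12*d^3 - 12*d^2 - 12*d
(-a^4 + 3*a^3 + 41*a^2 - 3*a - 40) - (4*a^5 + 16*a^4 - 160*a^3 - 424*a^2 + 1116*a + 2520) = -4*a^5 - 17*a^4 + 163*a^3 + 465*a^2 - 1119*a - 2560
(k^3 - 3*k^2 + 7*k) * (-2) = -2*k^3 + 6*k^2 - 14*k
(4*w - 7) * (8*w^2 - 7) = 32*w^3 - 56*w^2 - 28*w + 49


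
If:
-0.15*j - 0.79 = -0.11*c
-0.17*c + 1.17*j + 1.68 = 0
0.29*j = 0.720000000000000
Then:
No Solution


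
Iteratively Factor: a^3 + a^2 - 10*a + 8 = (a + 4)*(a^2 - 3*a + 2) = (a - 1)*(a + 4)*(a - 2)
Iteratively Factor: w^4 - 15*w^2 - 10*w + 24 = (w - 1)*(w^3 + w^2 - 14*w - 24) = (w - 4)*(w - 1)*(w^2 + 5*w + 6) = (w - 4)*(w - 1)*(w + 3)*(w + 2)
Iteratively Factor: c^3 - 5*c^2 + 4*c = (c - 4)*(c^2 - c) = c*(c - 4)*(c - 1)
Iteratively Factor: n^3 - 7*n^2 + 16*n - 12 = (n - 3)*(n^2 - 4*n + 4) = (n - 3)*(n - 2)*(n - 2)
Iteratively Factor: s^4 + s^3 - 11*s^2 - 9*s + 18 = (s + 2)*(s^3 - s^2 - 9*s + 9) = (s - 1)*(s + 2)*(s^2 - 9) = (s - 1)*(s + 2)*(s + 3)*(s - 3)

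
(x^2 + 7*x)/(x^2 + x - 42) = x/(x - 6)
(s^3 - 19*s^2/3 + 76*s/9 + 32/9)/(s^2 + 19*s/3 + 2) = (3*s^2 - 20*s + 32)/(3*(s + 6))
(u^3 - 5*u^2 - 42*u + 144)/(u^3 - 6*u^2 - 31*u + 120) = (u + 6)/(u + 5)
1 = 1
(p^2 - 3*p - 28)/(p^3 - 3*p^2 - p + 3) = (p^2 - 3*p - 28)/(p^3 - 3*p^2 - p + 3)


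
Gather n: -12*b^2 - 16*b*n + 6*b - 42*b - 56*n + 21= -12*b^2 - 36*b + n*(-16*b - 56) + 21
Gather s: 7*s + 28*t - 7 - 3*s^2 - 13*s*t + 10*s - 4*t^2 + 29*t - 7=-3*s^2 + s*(17 - 13*t) - 4*t^2 + 57*t - 14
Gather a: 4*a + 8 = 4*a + 8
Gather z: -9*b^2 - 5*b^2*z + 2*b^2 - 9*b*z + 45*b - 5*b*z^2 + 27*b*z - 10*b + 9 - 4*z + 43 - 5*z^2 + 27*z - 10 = -7*b^2 + 35*b + z^2*(-5*b - 5) + z*(-5*b^2 + 18*b + 23) + 42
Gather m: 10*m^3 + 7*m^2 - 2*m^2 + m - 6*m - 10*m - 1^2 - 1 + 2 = 10*m^3 + 5*m^2 - 15*m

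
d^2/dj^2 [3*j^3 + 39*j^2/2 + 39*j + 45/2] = 18*j + 39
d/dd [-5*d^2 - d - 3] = -10*d - 1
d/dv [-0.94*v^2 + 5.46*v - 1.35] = 5.46 - 1.88*v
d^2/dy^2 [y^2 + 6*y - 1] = 2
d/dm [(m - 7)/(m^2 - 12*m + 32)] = (m^2 - 12*m - 2*(m - 7)*(m - 6) + 32)/(m^2 - 12*m + 32)^2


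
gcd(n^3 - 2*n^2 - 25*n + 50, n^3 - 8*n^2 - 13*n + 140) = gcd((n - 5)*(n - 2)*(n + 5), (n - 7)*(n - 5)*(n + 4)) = n - 5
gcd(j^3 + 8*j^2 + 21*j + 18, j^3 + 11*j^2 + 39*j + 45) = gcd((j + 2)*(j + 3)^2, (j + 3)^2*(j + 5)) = j^2 + 6*j + 9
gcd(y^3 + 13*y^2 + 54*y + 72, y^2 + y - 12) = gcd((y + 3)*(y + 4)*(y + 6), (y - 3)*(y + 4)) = y + 4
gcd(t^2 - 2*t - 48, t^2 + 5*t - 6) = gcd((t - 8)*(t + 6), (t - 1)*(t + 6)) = t + 6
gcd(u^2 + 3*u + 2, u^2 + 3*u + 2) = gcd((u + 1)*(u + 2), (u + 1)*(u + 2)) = u^2 + 3*u + 2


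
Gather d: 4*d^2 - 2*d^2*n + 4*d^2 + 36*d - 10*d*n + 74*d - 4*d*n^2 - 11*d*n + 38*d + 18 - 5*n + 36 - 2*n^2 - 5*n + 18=d^2*(8 - 2*n) + d*(-4*n^2 - 21*n + 148) - 2*n^2 - 10*n + 72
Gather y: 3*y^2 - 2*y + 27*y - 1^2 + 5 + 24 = 3*y^2 + 25*y + 28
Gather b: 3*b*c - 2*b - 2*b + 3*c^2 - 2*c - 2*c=b*(3*c - 4) + 3*c^2 - 4*c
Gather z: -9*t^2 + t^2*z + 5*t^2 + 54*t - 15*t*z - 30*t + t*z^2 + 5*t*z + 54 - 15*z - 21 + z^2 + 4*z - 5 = -4*t^2 + 24*t + z^2*(t + 1) + z*(t^2 - 10*t - 11) + 28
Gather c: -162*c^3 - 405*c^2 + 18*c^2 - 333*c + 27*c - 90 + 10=-162*c^3 - 387*c^2 - 306*c - 80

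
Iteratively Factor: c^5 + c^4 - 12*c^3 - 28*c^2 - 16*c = (c)*(c^4 + c^3 - 12*c^2 - 28*c - 16) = c*(c + 1)*(c^3 - 12*c - 16) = c*(c + 1)*(c + 2)*(c^2 - 2*c - 8) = c*(c - 4)*(c + 1)*(c + 2)*(c + 2)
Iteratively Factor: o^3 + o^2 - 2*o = (o)*(o^2 + o - 2) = o*(o + 2)*(o - 1)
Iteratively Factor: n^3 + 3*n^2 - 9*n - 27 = (n - 3)*(n^2 + 6*n + 9) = (n - 3)*(n + 3)*(n + 3)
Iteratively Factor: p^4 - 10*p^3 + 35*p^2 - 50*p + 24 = (p - 2)*(p^3 - 8*p^2 + 19*p - 12) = (p - 2)*(p - 1)*(p^2 - 7*p + 12) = (p - 3)*(p - 2)*(p - 1)*(p - 4)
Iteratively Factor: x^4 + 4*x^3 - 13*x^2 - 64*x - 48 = (x - 4)*(x^3 + 8*x^2 + 19*x + 12) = (x - 4)*(x + 4)*(x^2 + 4*x + 3) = (x - 4)*(x + 3)*(x + 4)*(x + 1)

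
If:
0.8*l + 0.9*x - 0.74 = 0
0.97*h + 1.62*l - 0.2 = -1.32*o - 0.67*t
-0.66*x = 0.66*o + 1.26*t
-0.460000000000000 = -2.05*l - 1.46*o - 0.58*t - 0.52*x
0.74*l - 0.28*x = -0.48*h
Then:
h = 0.21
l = 0.13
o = 0.03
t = -0.39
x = 0.71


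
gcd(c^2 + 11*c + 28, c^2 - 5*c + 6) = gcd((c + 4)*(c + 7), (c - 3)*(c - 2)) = 1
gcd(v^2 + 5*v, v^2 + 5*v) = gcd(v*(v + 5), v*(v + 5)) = v^2 + 5*v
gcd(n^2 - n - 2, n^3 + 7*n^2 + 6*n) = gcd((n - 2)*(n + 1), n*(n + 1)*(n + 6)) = n + 1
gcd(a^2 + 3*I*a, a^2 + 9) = a + 3*I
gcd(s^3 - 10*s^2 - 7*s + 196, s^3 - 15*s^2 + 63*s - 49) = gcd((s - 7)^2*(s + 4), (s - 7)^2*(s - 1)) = s^2 - 14*s + 49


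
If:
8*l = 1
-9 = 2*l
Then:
No Solution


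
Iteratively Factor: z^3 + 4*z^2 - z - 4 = (z + 1)*(z^2 + 3*z - 4) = (z + 1)*(z + 4)*(z - 1)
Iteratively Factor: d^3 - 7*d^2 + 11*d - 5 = (d - 1)*(d^2 - 6*d + 5) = (d - 1)^2*(d - 5)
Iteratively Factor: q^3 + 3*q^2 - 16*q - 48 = (q + 4)*(q^2 - q - 12) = (q - 4)*(q + 4)*(q + 3)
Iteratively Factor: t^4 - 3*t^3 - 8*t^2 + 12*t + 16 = (t + 2)*(t^3 - 5*t^2 + 2*t + 8) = (t + 1)*(t + 2)*(t^2 - 6*t + 8) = (t - 4)*(t + 1)*(t + 2)*(t - 2)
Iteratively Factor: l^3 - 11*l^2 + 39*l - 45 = (l - 3)*(l^2 - 8*l + 15) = (l - 5)*(l - 3)*(l - 3)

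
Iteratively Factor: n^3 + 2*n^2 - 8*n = (n + 4)*(n^2 - 2*n) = (n - 2)*(n + 4)*(n)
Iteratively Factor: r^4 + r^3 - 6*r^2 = (r)*(r^3 + r^2 - 6*r) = r*(r + 3)*(r^2 - 2*r) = r^2*(r + 3)*(r - 2)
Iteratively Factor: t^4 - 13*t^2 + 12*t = (t + 4)*(t^3 - 4*t^2 + 3*t) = (t - 3)*(t + 4)*(t^2 - t) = (t - 3)*(t - 1)*(t + 4)*(t)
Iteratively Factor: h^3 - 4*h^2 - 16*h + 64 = (h - 4)*(h^2 - 16) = (h - 4)*(h + 4)*(h - 4)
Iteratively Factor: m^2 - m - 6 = (m - 3)*(m + 2)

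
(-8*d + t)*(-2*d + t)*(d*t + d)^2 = 16*d^4*t^2 + 32*d^4*t + 16*d^4 - 10*d^3*t^3 - 20*d^3*t^2 - 10*d^3*t + d^2*t^4 + 2*d^2*t^3 + d^2*t^2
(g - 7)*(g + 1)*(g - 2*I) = g^3 - 6*g^2 - 2*I*g^2 - 7*g + 12*I*g + 14*I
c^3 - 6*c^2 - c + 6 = (c - 6)*(c - 1)*(c + 1)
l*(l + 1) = l^2 + l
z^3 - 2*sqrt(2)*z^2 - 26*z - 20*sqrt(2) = (z - 5*sqrt(2))*(z + sqrt(2))*(z + 2*sqrt(2))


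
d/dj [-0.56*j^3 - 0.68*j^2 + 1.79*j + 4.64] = -1.68*j^2 - 1.36*j + 1.79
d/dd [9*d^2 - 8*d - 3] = 18*d - 8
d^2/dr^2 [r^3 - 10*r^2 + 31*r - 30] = 6*r - 20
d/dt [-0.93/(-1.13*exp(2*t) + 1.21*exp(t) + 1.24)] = (1.1253 - 2.1018*exp(t))*exp(t)/(-1.13*exp(2*t) + 1.21*exp(t) + 1.24)^2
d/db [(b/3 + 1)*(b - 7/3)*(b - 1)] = b^2 - 2*b/9 - 23/9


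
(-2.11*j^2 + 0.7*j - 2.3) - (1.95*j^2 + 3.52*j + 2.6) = -4.06*j^2 - 2.82*j - 4.9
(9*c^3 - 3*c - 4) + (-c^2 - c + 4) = 9*c^3 - c^2 - 4*c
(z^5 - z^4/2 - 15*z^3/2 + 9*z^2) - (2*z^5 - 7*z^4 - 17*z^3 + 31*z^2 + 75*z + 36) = -z^5 + 13*z^4/2 + 19*z^3/2 - 22*z^2 - 75*z - 36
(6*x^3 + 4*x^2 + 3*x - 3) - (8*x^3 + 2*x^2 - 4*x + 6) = -2*x^3 + 2*x^2 + 7*x - 9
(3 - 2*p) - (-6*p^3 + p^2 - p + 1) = 6*p^3 - p^2 - p + 2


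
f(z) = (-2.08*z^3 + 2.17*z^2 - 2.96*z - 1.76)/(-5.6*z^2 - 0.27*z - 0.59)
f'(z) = (11.2*z + 0.27)*(-2.08*z^3 + 2.17*z^2 - 2.96*z - 1.76)/(-5.6*z^2 - 0.27*z - 0.59)^2 + (-6.24*z^2 + 4.34*z - 2.96)/(-5.6*z^2 - 0.27*z - 0.59)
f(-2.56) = -1.50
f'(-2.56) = 0.34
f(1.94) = 0.65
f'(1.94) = 0.16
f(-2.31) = -1.42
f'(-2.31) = 0.34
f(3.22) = 0.98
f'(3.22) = 0.30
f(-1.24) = -1.04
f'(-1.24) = 0.43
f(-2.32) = -1.42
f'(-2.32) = 0.34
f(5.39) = 1.70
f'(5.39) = 0.35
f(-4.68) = -2.24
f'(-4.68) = 0.36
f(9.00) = 3.00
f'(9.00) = 0.36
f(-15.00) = -6.01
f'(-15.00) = 0.37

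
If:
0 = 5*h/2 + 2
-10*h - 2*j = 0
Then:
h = -4/5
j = 4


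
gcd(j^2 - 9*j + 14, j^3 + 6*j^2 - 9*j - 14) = j - 2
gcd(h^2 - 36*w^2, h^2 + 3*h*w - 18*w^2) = h + 6*w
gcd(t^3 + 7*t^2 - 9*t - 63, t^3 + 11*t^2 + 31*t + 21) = t^2 + 10*t + 21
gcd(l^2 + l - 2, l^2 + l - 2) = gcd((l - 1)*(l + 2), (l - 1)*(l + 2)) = l^2 + l - 2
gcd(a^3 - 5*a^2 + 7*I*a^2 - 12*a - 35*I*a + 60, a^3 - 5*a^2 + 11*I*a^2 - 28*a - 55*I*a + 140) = a^2 + a*(-5 + 4*I) - 20*I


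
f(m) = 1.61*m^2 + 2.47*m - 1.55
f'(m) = 3.22*m + 2.47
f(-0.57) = -2.43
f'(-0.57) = 0.63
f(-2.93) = 5.03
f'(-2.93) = -6.96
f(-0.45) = -2.34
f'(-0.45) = 1.02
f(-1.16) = -2.25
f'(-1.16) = -1.27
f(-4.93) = 25.40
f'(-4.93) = -13.40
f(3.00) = 20.35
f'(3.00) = 12.13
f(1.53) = 6.00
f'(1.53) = 7.40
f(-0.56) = -2.43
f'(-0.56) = 0.67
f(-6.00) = 41.59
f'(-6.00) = -16.85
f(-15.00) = 323.65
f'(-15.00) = -45.83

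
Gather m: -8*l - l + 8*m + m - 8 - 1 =-9*l + 9*m - 9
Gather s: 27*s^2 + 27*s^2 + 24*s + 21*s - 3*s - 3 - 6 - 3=54*s^2 + 42*s - 12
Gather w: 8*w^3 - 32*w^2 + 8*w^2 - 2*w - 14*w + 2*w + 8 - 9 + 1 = 8*w^3 - 24*w^2 - 14*w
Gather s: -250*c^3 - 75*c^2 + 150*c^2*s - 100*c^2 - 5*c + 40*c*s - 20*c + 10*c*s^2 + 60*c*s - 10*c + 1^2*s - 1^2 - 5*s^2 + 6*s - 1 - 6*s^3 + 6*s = -250*c^3 - 175*c^2 - 35*c - 6*s^3 + s^2*(10*c - 5) + s*(150*c^2 + 100*c + 13) - 2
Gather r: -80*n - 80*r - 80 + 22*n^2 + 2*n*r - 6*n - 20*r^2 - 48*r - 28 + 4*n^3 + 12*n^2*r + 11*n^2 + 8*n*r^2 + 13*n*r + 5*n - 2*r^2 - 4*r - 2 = 4*n^3 + 33*n^2 - 81*n + r^2*(8*n - 22) + r*(12*n^2 + 15*n - 132) - 110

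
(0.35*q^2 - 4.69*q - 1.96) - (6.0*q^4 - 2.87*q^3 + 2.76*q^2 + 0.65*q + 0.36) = -6.0*q^4 + 2.87*q^3 - 2.41*q^2 - 5.34*q - 2.32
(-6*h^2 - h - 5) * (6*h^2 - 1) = -36*h^4 - 6*h^3 - 24*h^2 + h + 5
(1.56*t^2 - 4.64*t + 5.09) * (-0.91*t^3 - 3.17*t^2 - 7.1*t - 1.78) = -1.4196*t^5 - 0.7228*t^4 - 0.999100000000002*t^3 + 14.0319*t^2 - 27.8798*t - 9.0602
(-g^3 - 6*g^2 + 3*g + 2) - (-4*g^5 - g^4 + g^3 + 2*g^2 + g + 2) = 4*g^5 + g^4 - 2*g^3 - 8*g^2 + 2*g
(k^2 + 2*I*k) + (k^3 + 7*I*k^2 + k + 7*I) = k^3 + k^2 + 7*I*k^2 + k + 2*I*k + 7*I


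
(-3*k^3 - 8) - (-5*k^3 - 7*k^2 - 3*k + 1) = 2*k^3 + 7*k^2 + 3*k - 9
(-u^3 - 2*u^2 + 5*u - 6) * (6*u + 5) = -6*u^4 - 17*u^3 + 20*u^2 - 11*u - 30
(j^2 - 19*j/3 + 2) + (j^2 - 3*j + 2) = 2*j^2 - 28*j/3 + 4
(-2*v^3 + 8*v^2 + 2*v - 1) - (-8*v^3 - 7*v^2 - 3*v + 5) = 6*v^3 + 15*v^2 + 5*v - 6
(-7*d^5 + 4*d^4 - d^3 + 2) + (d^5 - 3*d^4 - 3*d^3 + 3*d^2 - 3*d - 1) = -6*d^5 + d^4 - 4*d^3 + 3*d^2 - 3*d + 1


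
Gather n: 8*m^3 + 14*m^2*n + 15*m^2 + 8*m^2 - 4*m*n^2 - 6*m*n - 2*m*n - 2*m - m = 8*m^3 + 23*m^2 - 4*m*n^2 - 3*m + n*(14*m^2 - 8*m)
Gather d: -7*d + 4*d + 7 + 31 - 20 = 18 - 3*d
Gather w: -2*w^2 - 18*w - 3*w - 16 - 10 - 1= -2*w^2 - 21*w - 27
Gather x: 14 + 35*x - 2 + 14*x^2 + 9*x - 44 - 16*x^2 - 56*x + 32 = -2*x^2 - 12*x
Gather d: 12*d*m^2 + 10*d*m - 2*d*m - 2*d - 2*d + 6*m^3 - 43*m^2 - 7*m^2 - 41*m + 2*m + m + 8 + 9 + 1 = d*(12*m^2 + 8*m - 4) + 6*m^3 - 50*m^2 - 38*m + 18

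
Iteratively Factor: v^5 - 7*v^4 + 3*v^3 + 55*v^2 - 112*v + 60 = (v - 5)*(v^4 - 2*v^3 - 7*v^2 + 20*v - 12) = (v - 5)*(v - 2)*(v^3 - 7*v + 6) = (v - 5)*(v - 2)^2*(v^2 + 2*v - 3) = (v - 5)*(v - 2)^2*(v - 1)*(v + 3)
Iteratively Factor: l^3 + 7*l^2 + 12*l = (l + 4)*(l^2 + 3*l) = (l + 3)*(l + 4)*(l)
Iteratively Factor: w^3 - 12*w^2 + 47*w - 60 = (w - 3)*(w^2 - 9*w + 20) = (w - 5)*(w - 3)*(w - 4)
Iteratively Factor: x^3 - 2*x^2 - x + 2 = (x + 1)*(x^2 - 3*x + 2) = (x - 2)*(x + 1)*(x - 1)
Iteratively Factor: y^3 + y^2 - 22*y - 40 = (y + 4)*(y^2 - 3*y - 10) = (y - 5)*(y + 4)*(y + 2)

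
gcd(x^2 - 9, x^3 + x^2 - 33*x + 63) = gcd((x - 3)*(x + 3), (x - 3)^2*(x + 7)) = x - 3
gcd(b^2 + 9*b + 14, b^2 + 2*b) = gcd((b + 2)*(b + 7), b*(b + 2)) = b + 2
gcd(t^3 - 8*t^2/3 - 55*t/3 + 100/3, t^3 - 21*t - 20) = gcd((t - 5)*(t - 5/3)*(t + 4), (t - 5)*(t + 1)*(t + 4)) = t^2 - t - 20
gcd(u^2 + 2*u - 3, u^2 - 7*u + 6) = u - 1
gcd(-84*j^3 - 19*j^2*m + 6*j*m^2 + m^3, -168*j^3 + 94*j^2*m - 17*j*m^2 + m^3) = 4*j - m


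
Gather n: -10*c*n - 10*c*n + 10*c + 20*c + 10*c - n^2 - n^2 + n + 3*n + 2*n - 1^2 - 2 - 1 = 40*c - 2*n^2 + n*(6 - 20*c) - 4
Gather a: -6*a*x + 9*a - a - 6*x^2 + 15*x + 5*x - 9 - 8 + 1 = a*(8 - 6*x) - 6*x^2 + 20*x - 16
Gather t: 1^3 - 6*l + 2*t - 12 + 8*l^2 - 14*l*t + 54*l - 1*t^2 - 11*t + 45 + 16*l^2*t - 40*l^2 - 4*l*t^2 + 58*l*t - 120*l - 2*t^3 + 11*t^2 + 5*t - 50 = -32*l^2 - 72*l - 2*t^3 + t^2*(10 - 4*l) + t*(16*l^2 + 44*l - 4) - 16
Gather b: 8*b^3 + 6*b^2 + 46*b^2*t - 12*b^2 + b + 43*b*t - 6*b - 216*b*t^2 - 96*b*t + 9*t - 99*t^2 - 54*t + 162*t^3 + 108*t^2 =8*b^3 + b^2*(46*t - 6) + b*(-216*t^2 - 53*t - 5) + 162*t^3 + 9*t^2 - 45*t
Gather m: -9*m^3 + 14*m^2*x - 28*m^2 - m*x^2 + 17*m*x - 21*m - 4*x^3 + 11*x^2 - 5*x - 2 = -9*m^3 + m^2*(14*x - 28) + m*(-x^2 + 17*x - 21) - 4*x^3 + 11*x^2 - 5*x - 2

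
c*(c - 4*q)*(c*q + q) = c^3*q - 4*c^2*q^2 + c^2*q - 4*c*q^2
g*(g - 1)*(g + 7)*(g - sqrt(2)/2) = g^4 - sqrt(2)*g^3/2 + 6*g^3 - 7*g^2 - 3*sqrt(2)*g^2 + 7*sqrt(2)*g/2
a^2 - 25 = (a - 5)*(a + 5)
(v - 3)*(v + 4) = v^2 + v - 12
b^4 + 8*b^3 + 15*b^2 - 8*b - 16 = (b - 1)*(b + 1)*(b + 4)^2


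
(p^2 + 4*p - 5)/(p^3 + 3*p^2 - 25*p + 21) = (p + 5)/(p^2 + 4*p - 21)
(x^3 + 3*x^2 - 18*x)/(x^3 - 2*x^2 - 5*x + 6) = x*(x + 6)/(x^2 + x - 2)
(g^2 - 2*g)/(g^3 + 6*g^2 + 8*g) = (g - 2)/(g^2 + 6*g + 8)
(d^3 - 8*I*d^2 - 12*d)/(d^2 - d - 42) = d*(-d^2 + 8*I*d + 12)/(-d^2 + d + 42)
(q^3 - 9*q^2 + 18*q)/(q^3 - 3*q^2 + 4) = q*(q^2 - 9*q + 18)/(q^3 - 3*q^2 + 4)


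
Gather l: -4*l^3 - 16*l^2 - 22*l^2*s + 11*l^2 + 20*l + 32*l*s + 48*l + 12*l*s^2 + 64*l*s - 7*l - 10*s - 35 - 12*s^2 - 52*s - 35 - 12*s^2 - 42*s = -4*l^3 + l^2*(-22*s - 5) + l*(12*s^2 + 96*s + 61) - 24*s^2 - 104*s - 70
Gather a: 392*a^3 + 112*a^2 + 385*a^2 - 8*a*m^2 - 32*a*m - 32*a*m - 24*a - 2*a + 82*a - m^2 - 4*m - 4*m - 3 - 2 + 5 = 392*a^3 + 497*a^2 + a*(-8*m^2 - 64*m + 56) - m^2 - 8*m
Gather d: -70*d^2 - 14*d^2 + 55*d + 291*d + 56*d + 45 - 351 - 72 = -84*d^2 + 402*d - 378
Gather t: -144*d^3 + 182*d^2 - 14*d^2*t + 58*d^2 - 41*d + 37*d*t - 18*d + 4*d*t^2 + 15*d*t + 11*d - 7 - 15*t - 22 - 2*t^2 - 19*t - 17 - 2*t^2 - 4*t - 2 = -144*d^3 + 240*d^2 - 48*d + t^2*(4*d - 4) + t*(-14*d^2 + 52*d - 38) - 48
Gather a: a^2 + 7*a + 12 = a^2 + 7*a + 12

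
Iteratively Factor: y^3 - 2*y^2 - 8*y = (y - 4)*(y^2 + 2*y) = (y - 4)*(y + 2)*(y)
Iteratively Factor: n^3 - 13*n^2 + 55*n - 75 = (n - 5)*(n^2 - 8*n + 15) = (n - 5)*(n - 3)*(n - 5)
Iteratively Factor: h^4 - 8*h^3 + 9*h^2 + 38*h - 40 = (h - 1)*(h^3 - 7*h^2 + 2*h + 40) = (h - 5)*(h - 1)*(h^2 - 2*h - 8) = (h - 5)*(h - 4)*(h - 1)*(h + 2)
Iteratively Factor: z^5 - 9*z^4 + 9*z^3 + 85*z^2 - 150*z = (z - 2)*(z^4 - 7*z^3 - 5*z^2 + 75*z) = (z - 2)*(z + 3)*(z^3 - 10*z^2 + 25*z) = (z - 5)*(z - 2)*(z + 3)*(z^2 - 5*z) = z*(z - 5)*(z - 2)*(z + 3)*(z - 5)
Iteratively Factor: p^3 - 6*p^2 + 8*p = (p - 2)*(p^2 - 4*p) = p*(p - 2)*(p - 4)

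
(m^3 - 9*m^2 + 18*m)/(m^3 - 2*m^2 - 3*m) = (m - 6)/(m + 1)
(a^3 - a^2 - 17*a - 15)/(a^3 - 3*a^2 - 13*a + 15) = (a + 1)/(a - 1)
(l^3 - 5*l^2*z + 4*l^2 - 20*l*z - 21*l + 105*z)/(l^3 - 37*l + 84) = (l - 5*z)/(l - 4)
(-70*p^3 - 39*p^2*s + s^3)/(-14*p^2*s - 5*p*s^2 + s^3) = (5*p + s)/s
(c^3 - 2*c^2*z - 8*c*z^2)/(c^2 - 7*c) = (c^2 - 2*c*z - 8*z^2)/(c - 7)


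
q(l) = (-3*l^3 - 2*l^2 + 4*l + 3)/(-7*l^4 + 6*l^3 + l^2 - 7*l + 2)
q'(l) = (-9*l^2 - 4*l + 4)/(-7*l^4 + 6*l^3 + l^2 - 7*l + 2) + (-3*l^3 - 2*l^2 + 4*l + 3)*(28*l^3 - 18*l^2 - 2*l + 7)/(-7*l^4 + 6*l^3 + l^2 - 7*l + 2)^2 = (-21*l^6 - 28*l^5 + 93*l^4 + 78*l^3 - 62*l^2 - 14*l + 29)/(49*l^8 - 84*l^7 + 22*l^6 + 110*l^5 - 111*l^4 + 10*l^3 + 53*l^2 - 28*l + 4)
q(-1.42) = -0.06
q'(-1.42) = 0.07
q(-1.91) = -0.08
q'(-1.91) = 0.02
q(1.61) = 0.29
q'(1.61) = 0.16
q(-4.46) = -0.07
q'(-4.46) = -0.01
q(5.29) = 0.10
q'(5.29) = -0.02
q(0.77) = -1.40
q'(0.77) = 5.96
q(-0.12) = 0.88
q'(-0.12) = 3.67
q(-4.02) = -0.07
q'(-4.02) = -0.01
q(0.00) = 1.50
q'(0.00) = 7.25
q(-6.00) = -0.05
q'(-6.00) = -0.00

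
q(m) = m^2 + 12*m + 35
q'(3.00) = 18.00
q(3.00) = 80.00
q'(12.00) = 36.00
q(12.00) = 323.00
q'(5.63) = 23.26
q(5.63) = 134.26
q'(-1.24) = 9.52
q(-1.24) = 21.66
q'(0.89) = 13.78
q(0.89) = 46.47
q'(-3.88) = 4.24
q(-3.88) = 3.49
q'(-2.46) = 7.08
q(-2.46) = 11.53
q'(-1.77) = 8.46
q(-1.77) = 16.89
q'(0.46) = 12.92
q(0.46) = 40.73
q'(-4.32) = 3.36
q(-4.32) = 1.82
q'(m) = 2*m + 12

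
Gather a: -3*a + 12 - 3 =9 - 3*a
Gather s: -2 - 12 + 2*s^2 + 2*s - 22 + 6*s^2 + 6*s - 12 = 8*s^2 + 8*s - 48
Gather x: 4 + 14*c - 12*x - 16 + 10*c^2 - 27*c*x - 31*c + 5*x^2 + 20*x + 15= 10*c^2 - 17*c + 5*x^2 + x*(8 - 27*c) + 3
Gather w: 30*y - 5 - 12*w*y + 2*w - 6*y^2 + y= w*(2 - 12*y) - 6*y^2 + 31*y - 5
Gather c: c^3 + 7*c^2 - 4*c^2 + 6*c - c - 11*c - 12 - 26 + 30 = c^3 + 3*c^2 - 6*c - 8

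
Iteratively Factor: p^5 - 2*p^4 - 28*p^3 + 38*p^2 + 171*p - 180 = (p + 4)*(p^4 - 6*p^3 - 4*p^2 + 54*p - 45) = (p - 3)*(p + 4)*(p^3 - 3*p^2 - 13*p + 15) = (p - 3)*(p + 3)*(p + 4)*(p^2 - 6*p + 5) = (p - 3)*(p - 1)*(p + 3)*(p + 4)*(p - 5)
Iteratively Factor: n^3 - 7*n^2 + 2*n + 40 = (n - 5)*(n^2 - 2*n - 8) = (n - 5)*(n + 2)*(n - 4)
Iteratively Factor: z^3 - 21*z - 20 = (z + 4)*(z^2 - 4*z - 5) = (z - 5)*(z + 4)*(z + 1)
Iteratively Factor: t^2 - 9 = (t + 3)*(t - 3)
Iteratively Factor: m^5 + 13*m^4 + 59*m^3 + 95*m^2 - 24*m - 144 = (m + 3)*(m^4 + 10*m^3 + 29*m^2 + 8*m - 48) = (m + 3)*(m + 4)*(m^3 + 6*m^2 + 5*m - 12) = (m + 3)*(m + 4)^2*(m^2 + 2*m - 3) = (m - 1)*(m + 3)*(m + 4)^2*(m + 3)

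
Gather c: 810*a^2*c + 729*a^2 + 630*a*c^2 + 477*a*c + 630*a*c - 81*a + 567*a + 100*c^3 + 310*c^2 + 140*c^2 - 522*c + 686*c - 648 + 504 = 729*a^2 + 486*a + 100*c^3 + c^2*(630*a + 450) + c*(810*a^2 + 1107*a + 164) - 144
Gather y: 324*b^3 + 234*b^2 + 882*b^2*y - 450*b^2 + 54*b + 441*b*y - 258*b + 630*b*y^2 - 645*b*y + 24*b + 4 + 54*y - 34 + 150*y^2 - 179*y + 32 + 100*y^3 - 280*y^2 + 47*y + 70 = 324*b^3 - 216*b^2 - 180*b + 100*y^3 + y^2*(630*b - 130) + y*(882*b^2 - 204*b - 78) + 72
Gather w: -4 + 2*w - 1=2*w - 5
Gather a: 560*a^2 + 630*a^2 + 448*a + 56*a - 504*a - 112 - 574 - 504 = 1190*a^2 - 1190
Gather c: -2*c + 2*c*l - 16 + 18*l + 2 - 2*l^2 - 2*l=c*(2*l - 2) - 2*l^2 + 16*l - 14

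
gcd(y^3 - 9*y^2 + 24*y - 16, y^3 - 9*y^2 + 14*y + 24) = y - 4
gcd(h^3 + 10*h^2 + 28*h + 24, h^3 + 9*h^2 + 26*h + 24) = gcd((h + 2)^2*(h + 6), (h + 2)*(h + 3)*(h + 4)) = h + 2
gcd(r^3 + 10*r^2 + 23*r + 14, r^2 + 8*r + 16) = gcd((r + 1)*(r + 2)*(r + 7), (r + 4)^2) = 1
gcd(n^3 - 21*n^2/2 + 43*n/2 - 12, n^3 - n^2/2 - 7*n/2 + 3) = n^2 - 5*n/2 + 3/2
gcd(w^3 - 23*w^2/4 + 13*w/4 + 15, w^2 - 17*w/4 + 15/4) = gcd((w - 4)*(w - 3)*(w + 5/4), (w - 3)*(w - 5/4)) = w - 3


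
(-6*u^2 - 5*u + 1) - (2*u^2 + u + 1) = -8*u^2 - 6*u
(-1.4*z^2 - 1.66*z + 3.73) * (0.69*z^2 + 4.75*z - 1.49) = -0.966*z^4 - 7.7954*z^3 - 3.2253*z^2 + 20.1909*z - 5.5577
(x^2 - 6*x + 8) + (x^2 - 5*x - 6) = 2*x^2 - 11*x + 2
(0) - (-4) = 4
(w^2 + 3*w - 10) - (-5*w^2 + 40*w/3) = 6*w^2 - 31*w/3 - 10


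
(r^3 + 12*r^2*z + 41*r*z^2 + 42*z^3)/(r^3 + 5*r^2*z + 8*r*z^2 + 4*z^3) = (r^2 + 10*r*z + 21*z^2)/(r^2 + 3*r*z + 2*z^2)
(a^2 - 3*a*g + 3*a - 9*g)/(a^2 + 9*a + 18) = (a - 3*g)/(a + 6)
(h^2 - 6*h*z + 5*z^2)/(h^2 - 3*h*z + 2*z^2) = (-h + 5*z)/(-h + 2*z)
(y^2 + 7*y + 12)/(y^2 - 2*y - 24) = (y + 3)/(y - 6)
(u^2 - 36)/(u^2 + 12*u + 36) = (u - 6)/(u + 6)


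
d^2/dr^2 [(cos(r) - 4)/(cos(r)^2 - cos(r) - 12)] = (sin(r)^2 + 3*cos(r) + 1)/(cos(r) + 3)^3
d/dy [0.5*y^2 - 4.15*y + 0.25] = 1.0*y - 4.15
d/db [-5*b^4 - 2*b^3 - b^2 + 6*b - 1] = -20*b^3 - 6*b^2 - 2*b + 6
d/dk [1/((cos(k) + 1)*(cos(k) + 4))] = (2*cos(k) + 5)*sin(k)/((cos(k) + 1)^2*(cos(k) + 4)^2)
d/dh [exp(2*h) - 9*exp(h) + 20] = (2*exp(h) - 9)*exp(h)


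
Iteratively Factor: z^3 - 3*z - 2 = (z + 1)*(z^2 - z - 2) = (z - 2)*(z + 1)*(z + 1)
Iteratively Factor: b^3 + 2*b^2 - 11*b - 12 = (b + 1)*(b^2 + b - 12) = (b - 3)*(b + 1)*(b + 4)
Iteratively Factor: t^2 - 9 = (t - 3)*(t + 3)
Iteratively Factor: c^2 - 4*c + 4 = (c - 2)*(c - 2)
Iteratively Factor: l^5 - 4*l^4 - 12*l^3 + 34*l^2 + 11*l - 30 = (l + 1)*(l^4 - 5*l^3 - 7*l^2 + 41*l - 30) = (l + 1)*(l + 3)*(l^3 - 8*l^2 + 17*l - 10) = (l - 2)*(l + 1)*(l + 3)*(l^2 - 6*l + 5) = (l - 5)*(l - 2)*(l + 1)*(l + 3)*(l - 1)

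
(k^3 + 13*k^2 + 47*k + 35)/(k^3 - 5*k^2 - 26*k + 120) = (k^2 + 8*k + 7)/(k^2 - 10*k + 24)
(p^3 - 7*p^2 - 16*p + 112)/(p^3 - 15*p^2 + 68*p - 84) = (p^2 - 16)/(p^2 - 8*p + 12)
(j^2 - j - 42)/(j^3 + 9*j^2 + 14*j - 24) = (j - 7)/(j^2 + 3*j - 4)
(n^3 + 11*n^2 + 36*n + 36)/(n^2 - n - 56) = (n^3 + 11*n^2 + 36*n + 36)/(n^2 - n - 56)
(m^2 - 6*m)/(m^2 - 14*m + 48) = m/(m - 8)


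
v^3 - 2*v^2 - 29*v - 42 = (v - 7)*(v + 2)*(v + 3)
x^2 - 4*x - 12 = (x - 6)*(x + 2)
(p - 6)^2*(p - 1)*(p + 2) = p^4 - 11*p^3 + 22*p^2 + 60*p - 72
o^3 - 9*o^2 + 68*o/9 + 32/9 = (o - 8)*(o - 4/3)*(o + 1/3)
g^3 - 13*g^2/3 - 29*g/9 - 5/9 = (g - 5)*(g + 1/3)^2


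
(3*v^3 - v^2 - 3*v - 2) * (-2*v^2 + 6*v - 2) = -6*v^5 + 20*v^4 - 6*v^3 - 12*v^2 - 6*v + 4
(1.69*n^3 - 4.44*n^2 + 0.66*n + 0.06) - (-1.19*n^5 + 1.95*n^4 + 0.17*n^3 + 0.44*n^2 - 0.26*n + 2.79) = 1.19*n^5 - 1.95*n^4 + 1.52*n^3 - 4.88*n^2 + 0.92*n - 2.73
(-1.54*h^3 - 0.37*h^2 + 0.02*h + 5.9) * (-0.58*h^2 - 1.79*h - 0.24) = 0.8932*h^5 + 2.9712*h^4 + 1.0203*h^3 - 3.369*h^2 - 10.5658*h - 1.416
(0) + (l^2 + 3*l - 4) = l^2 + 3*l - 4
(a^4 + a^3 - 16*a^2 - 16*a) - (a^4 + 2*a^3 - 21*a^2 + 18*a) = -a^3 + 5*a^2 - 34*a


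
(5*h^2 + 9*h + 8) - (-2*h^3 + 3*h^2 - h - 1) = 2*h^3 + 2*h^2 + 10*h + 9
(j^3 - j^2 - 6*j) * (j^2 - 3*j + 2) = j^5 - 4*j^4 - j^3 + 16*j^2 - 12*j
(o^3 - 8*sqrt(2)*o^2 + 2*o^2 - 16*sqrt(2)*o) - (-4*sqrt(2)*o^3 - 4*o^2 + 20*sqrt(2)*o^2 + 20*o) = o^3 + 4*sqrt(2)*o^3 - 28*sqrt(2)*o^2 + 6*o^2 - 16*sqrt(2)*o - 20*o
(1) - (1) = 0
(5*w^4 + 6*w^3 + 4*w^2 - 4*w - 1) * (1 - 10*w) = -50*w^5 - 55*w^4 - 34*w^3 + 44*w^2 + 6*w - 1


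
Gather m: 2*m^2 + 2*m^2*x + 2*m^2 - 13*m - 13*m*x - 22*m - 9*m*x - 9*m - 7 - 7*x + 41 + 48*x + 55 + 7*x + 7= m^2*(2*x + 4) + m*(-22*x - 44) + 48*x + 96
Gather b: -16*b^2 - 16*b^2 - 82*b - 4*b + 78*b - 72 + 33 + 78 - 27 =-32*b^2 - 8*b + 12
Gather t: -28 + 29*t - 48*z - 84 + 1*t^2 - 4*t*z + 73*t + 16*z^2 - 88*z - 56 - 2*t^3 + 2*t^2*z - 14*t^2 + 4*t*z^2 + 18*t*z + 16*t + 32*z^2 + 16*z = -2*t^3 + t^2*(2*z - 13) + t*(4*z^2 + 14*z + 118) + 48*z^2 - 120*z - 168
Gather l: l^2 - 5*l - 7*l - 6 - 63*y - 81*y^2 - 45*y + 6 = l^2 - 12*l - 81*y^2 - 108*y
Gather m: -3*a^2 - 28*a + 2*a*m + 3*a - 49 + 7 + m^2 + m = -3*a^2 - 25*a + m^2 + m*(2*a + 1) - 42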